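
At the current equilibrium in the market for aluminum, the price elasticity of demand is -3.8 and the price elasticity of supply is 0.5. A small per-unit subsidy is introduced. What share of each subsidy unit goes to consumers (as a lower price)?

Consumer share = 5/43

For a small subsidy around the equilibrium, the benefit split depends on the relative slopes, which at a point are proportional to the elasticities.
Buyer share = εs/(εs + |εd|) = 0.5/(0.5 + 3.8) = 5/43; seller share = |εd|/(εs + |εd|) = 38/43.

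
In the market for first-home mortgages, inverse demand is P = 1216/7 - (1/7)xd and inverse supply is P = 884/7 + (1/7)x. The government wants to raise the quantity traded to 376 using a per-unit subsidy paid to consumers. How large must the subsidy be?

Required subsidy s = 60 per unit

At x = 376, from the demand curve buyers pay Pb = 1216/7 − (1/7)·376 = 120; from the supply curve sellers need Ps = 884/7 + (1/7)·376 = 180.
The subsidy must fill the gap: s = Ps − Pb = 180 − 120 = 60.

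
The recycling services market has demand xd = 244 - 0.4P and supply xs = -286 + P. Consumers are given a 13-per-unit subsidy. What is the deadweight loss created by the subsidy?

Pre-subsidy: 244 - 0.4P = -286 + P gives P* = 2650/7, x* = 648/7.
With the rebate, buyers effectively pay Pb = Ps − 13, where Ps is the price sellers receive.
Demand in terms of Ps becomes xd = 244 − 0.4(Ps − 13) = 249.2 - 0.4Ps. Setting this equal to supply: 249.2 - 0.4Ps = -286 + Ps, so Ps = 2676/7.
Buyers pay Pb = 2676/7 − 13 = 2585/7; x' = -286 + 1·(2676/7) = 674/7.
The subsidy expands output by 674/7 − 648/7 = 26/7 past the efficient level; on those units the gap between marginal cost and willingness to pay runs from 0 up to 13.
DWL = ½ × 13 × 26/7 = 169/7.

Deadweight loss = 169/7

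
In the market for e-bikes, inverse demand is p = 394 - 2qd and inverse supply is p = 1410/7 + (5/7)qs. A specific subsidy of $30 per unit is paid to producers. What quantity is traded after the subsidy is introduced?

Pre-subsidy: 394 - 2q = 1410/7 + (5/7)q gives q* = 1348/19 and p* = 4790/19.
With the subsidy, sellers receive ps = pb + 30 for each unit, where pb is the price buyers pay.
On the curves, pb = 394 - 2q and ps = 1410/7 + (5/7)q; the wedge ps − pb = 30 gives 1410/7 + (5/7)q − (394 - 2q) = 30, so q' = 82.
Then pb = 394 − 2·82 = 230 and ps = 1410/7 + (5/7)·82 = 260.

q' = 82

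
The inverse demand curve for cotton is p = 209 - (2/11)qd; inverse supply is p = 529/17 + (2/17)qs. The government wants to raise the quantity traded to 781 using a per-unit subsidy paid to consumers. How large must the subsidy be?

At q = 781, from the demand curve buyers pay pb = 209 − (2/11)·781 = 67; from the supply curve sellers need ps = 529/17 + (2/17)·781 = 123.
The subsidy must fill the gap: s = ps − pb = 123 − 67 = 56.

Required subsidy s = 56 per unit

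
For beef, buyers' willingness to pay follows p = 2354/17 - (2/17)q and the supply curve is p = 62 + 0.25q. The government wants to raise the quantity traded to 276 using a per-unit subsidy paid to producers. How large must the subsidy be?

At q = 276, from the demand curve buyers pay pb = 2354/17 − (2/17)·276 = 106; from the supply curve sellers need ps = 62 + 0.25·276 = 131.
The subsidy must fill the gap: s = ps − pb = 131 − 106 = 25.

Required subsidy s = 25 per unit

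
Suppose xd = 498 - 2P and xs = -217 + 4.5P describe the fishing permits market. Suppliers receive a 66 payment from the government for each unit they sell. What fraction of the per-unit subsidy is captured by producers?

Producer share = 4/13

Pre-subsidy: 498 - 2P = -217 + 4.5P gives P* = 110, x* = 278.
With the subsidy, sellers receive Ps = Pb + 66 for each unit, where Pb is the price buyers pay.
Supply in terms of Pb becomes xs = -217 + 4.5(Pb + 66) = 80 + 4.5Pb. Setting this equal to demand: 498 - 2Pb = 80 + 4.5Pb, so Pb = 836/13.
Sellers receive Ps = 836/13 + 66 = 1694/13; x' = 498 − 2·(836/13) = 4802/13.
Buyers' price falls by P* − Pb = 110 − 836/13 = 594/13; sellers' price rises by Ps − P* = 1694/13 − 110 = 264/13.
So producers capture (264/13)/66 = 4/13 of each unit of subsidy.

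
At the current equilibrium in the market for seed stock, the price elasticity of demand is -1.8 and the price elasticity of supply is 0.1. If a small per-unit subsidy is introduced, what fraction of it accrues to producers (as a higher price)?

For a small subsidy around the equilibrium, the benefit split depends on the relative slopes, which at a point are proportional to the elasticities.
Buyer share = εs/(εs + |εd|) = 0.1/(0.1 + 1.8) = 1/19; seller share = |εd|/(εs + |εd|) = 18/19.
So producers capture 18/19 of the subsidy.

Producer share = 18/19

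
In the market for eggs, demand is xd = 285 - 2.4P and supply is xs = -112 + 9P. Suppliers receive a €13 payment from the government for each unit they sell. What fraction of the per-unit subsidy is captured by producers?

Pre-subsidy: 285 - 2.4P = -112 + 9P gives P* = 1985/57, x* = 3827/19.
With the subsidy, sellers receive Ps = Pb + 13 for each unit, where Pb is the price buyers pay.
Supply in terms of Pb becomes xs = -112 + 9(Pb + 13) = 5 + 9Pb. Setting this equal to demand: 285 - 2.4Pb = 5 + 9Pb, so Pb = 1400/57.
Sellers receive Ps = 1400/57 + 13 = 2141/57; x' = 285 − 2.4·(1400/57) = 4295/19.
Buyers' price falls by P* − Pb = 1985/57 − 1400/57 = 195/19; sellers' price rises by Ps − P* = 2141/57 − 1985/57 = 52/19.
So producers capture (52/19)/13 = 4/19 of each unit of subsidy.

Producer share = 4/19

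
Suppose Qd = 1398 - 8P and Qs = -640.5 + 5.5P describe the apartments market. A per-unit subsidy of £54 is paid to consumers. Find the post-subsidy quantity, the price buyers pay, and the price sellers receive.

Q' = 366; buyers pay £129; sellers receive £183

Pre-subsidy: 1398 - 8P = -640.5 + 5.5P gives P* = 151, Q* = 190.
With the rebate, buyers effectively pay Pb = Ps − 54, where Ps is the price sellers receive.
Demand in terms of Ps becomes Qd = 1398 − 8(Ps − 54) = 1830 - 8Ps. Setting this equal to supply: 1830 - 8Ps = -640.5 + 5.5Ps, so Ps = 183.
Buyers pay Pb = 183 − 54 = 129; Q' = -640.5 + 5.5·183 = 366.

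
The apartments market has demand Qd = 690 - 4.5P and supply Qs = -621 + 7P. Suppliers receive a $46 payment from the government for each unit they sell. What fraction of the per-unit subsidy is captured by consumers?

Pre-subsidy: 690 - 4.5P = -621 + 7P gives P* = 114, Q* = 177.
With the subsidy, sellers receive Ps = Pb + 46 for each unit, where Pb is the price buyers pay.
Supply in terms of Pb becomes Qs = -621 + 7(Pb + 46) = -299 + 7Pb. Setting this equal to demand: 690 - 4.5Pb = -299 + 7Pb, so Pb = 86.
Sellers receive Ps = 86 + 46 = 132; Q' = 690 − 4.5·86 = 303.
Buyers' price falls by P* − Pb = 114 − 86 = 28; sellers' price rises by Ps − P* = 132 − 114 = 18.
So consumers capture 28/46 = 14/23 of each unit of subsidy.

Consumer share = 14/23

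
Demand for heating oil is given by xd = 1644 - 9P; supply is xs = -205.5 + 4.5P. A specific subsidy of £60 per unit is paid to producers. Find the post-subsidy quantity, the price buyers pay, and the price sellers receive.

Pre-subsidy: 1644 - 9P = -205.5 + 4.5P gives P* = 137, x* = 411.
With the subsidy, sellers receive Ps = Pb + 60 for each unit, where Pb is the price buyers pay.
Supply in terms of Pb becomes xs = -205.5 + 4.5(Pb + 60) = 64.5 + 4.5Pb. Setting this equal to demand: 1644 - 9Pb = 64.5 + 4.5Pb, so Pb = 117.
Sellers receive Ps = 117 + 60 = 177; x' = 1644 − 9·117 = 591.

x' = 591; buyers pay £117; sellers receive £177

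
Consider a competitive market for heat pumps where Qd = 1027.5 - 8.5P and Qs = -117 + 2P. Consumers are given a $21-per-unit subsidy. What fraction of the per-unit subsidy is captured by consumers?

Consumer share = 4/21

Pre-subsidy: 1027.5 - 8.5P = -117 + 2P gives P* = 109, Q* = 101.
With the rebate, buyers effectively pay Pb = Ps − 21, where Ps is the price sellers receive.
Demand in terms of Ps becomes Qd = 1027.5 − 8.5(Ps − 21) = 1206 - 8.5Ps. Setting this equal to supply: 1206 - 8.5Ps = -117 + 2Ps, so Ps = 126.
Buyers pay Pb = 126 − 21 = 105; Q' = -117 + 2·126 = 135.
Buyers' price falls by P* − Pb = 109 − 105 = 4; sellers' price rises by Ps − P* = 126 − 109 = 17.
So consumers capture 4/21 = 4/21 of each unit of subsidy.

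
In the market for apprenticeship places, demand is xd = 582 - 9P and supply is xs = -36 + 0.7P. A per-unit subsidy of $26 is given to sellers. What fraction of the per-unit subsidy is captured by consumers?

Consumer share = 7/97

Pre-subsidy: 582 - 9P = -36 + 0.7P gives P* = 6180/97, x* = 834/97.
With the subsidy, sellers receive Ps = Pb + 26 for each unit, where Pb is the price buyers pay.
Supply in terms of Pb becomes xs = -36 + 0.7(Pb + 26) = -17.8 + 0.7Pb. Setting this equal to demand: 582 - 9Pb = -17.8 + 0.7Pb, so Pb = 5998/97.
Sellers receive Ps = 5998/97 + 26 = 8520/97; x' = 582 − 9·(5998/97) = 2472/97.
Buyers' price falls by P* − Pb = 6180/97 − 5998/97 = 182/97; sellers' price rises by Ps − P* = 8520/97 − 6180/97 = 2340/97.
So consumers capture (182/97)/26 = 7/97 of each unit of subsidy.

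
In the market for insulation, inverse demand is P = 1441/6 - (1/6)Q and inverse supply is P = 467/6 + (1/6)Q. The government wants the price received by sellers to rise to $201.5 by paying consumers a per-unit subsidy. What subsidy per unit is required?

Required subsidy s = $85 per unit

At a seller price of 201.5, quantity supplied is -467 + 6·201.5 = 742.
Buyers absorb 742 only when they pay Pb = 1441/6 − (1/6)·742 = 116.5.
s = Ps − Pb = 201.5 − 116.5 = 85.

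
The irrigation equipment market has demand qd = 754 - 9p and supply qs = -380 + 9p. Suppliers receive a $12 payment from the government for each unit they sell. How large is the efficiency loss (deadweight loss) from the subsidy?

Pre-subsidy: 754 - 9p = -380 + 9p gives p* = 63, q* = 187.
With the subsidy, sellers receive ps = pb + 12 for each unit, where pb is the price buyers pay.
Supply in terms of pb becomes qs = -380 + 9(pb + 12) = -272 + 9pb. Setting this equal to demand: 754 - 9pb = -272 + 9pb, so pb = 57.
Sellers receive ps = 57 + 12 = 69; q' = 754 − 9·57 = 241.
The subsidy expands output by 241 − 187 = 54 past the efficient level; on those units the gap between marginal cost and willingness to pay runs from 0 up to 12.
DWL = ½ × 12 × 54 = 324.

Deadweight loss = $324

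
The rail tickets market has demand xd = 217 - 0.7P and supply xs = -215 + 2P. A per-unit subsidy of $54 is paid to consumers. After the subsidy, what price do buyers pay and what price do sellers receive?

Buyers pay $120; sellers receive $174

Pre-subsidy: 217 - 0.7P = -215 + 2P gives P* = 160, x* = 105.
With the rebate, buyers effectively pay Pb = Ps − 54, where Ps is the price sellers receive.
Demand in terms of Ps becomes xd = 217 − 0.7(Ps − 54) = 254.8 - 0.7Ps. Setting this equal to supply: 254.8 - 0.7Ps = -215 + 2Ps, so Ps = 174.
Buyers pay Pb = 174 − 54 = 120; x' = -215 + 2·174 = 133.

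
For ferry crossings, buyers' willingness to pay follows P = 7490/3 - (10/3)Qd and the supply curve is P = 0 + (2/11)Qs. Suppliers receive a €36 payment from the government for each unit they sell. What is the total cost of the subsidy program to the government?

Government cost = €25938

Pre-subsidy: 7490/3 - (10/3)Q = 0 + (2/11)Q gives Q* = 41195/58 and P* = 3745/29.
With the subsidy, sellers receive Ps = Pb + 36 for each unit, where Pb is the price buyers pay.
On the curves, Pb = 7490/3 - (10/3)Q and Ps = 0 + (2/11)Q; the wedge Ps − Pb = 36 gives 0 + (2/11)Q − (7490/3 - (10/3)Q) = 36, so Q' = 720.5.
Then Pb = 7490/3 − (10/3)·720.5 = 95 and Ps = 0 + (2/11)·720.5 = 131.
Government outlay = subsidy × quantity = 36 × 720.5 = 25938.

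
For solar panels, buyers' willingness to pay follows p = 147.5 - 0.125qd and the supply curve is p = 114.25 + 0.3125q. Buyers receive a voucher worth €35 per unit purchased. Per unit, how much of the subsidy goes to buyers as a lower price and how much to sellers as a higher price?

Pre-subsidy: 147.5 - 0.125q = 114.25 + 0.3125q gives q* = 76 and p* = 138.
With the rebate, buyers effectively pay pb = ps − 35, where ps is the price sellers receive.
On the curves, pb = 147.5 - 0.125q and ps = 114.25 + 0.3125q; the wedge ps − pb = 35 gives 114.25 + 0.3125q − (147.5 - 0.125q) = 35, so q' = 156.
Then pb = 147.5 − 0.125·156 = 128 and ps = 114.25 + 0.3125·156 = 163.
Buyers' price falls by p* − pb = 138 − 128 = 10; sellers' price rises by ps − p* = 163 − 138 = 25.

Buyers gain €10 per unit; sellers gain €25 per unit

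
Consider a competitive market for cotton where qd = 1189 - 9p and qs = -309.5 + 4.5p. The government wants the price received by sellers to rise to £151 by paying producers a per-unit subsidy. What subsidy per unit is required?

At a seller price of 151, quantity supplied is -309.5 + 4.5·151 = 370.
Buyers absorb 370 only when they pay pb with 1189 − 9·pb = 370, i.e. pb = 91.
s = ps − pb = 151 − 91 = 60.

Required subsidy s = £60 per unit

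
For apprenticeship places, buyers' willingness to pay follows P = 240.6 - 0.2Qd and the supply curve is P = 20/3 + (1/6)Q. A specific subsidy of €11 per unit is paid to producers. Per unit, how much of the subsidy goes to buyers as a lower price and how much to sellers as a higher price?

Buyers gain €6 per unit; sellers gain €5 per unit

Pre-subsidy: 240.6 - 0.2Q = 20/3 + (1/6)Q gives Q* = 638 and P* = 113.
With the subsidy, sellers receive Ps = Pb + 11 for each unit, where Pb is the price buyers pay.
On the curves, Pb = 240.6 - 0.2Q and Ps = 20/3 + (1/6)Q; the wedge Ps − Pb = 11 gives 20/3 + (1/6)Q − (240.6 - 0.2Q) = 11, so Q' = 668.
Then Pb = 240.6 − 0.2·668 = 107 and Ps = 20/3 + (1/6)·668 = 118.
Buyers' price falls by P* − Pb = 113 − 107 = 6; sellers' price rises by Ps − P* = 118 − 113 = 5.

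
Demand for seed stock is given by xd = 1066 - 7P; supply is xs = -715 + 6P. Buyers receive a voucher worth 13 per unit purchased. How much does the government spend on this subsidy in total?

Pre-subsidy: 1066 - 7P = -715 + 6P gives P* = 137, x* = 107.
With the rebate, buyers effectively pay Pb = Ps − 13, where Ps is the price sellers receive.
Demand in terms of Ps becomes xd = 1066 − 7(Ps − 13) = 1157 - 7Ps. Setting this equal to supply: 1157 - 7Ps = -715 + 6Ps, so Ps = 144.
Buyers pay Pb = 144 − 13 = 131; x' = -715 + 6·144 = 149.
Government outlay = subsidy × quantity = 13 × 149 = 1937.

Government cost = 1937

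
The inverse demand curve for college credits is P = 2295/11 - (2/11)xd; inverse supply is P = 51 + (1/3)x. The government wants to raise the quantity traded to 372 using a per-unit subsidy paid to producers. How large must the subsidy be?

Required subsidy s = 34 per unit

At x = 372, from the demand curve buyers pay Pb = 2295/11 − (2/11)·372 = 141; from the supply curve sellers need Ps = 51 + (1/3)·372 = 175.
The subsidy must fill the gap: s = Ps − Pb = 175 − 141 = 34.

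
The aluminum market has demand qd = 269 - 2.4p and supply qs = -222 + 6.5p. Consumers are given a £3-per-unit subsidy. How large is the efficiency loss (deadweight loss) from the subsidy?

Deadweight loss = 702/89

Pre-subsidy: 269 - 2.4p = -222 + 6.5p gives p* = 4910/89, q* = 12157/89.
With the rebate, buyers effectively pay pb = ps − 3, where ps is the price sellers receive.
Demand in terms of ps becomes qd = 269 − 2.4(ps − 3) = 276.2 - 2.4ps. Setting this equal to supply: 276.2 - 2.4ps = -222 + 6.5ps, so ps = 4982/89.
Buyers pay pb = 4982/89 − 3 = 4715/89; q' = -222 + 6.5·(4982/89) = 12625/89.
The subsidy expands output by 12625/89 − 12157/89 = 468/89 past the efficient level; on those units the gap between marginal cost and willingness to pay runs from 0 up to 3.
DWL = ½ × 3 × 468/89 = 702/89.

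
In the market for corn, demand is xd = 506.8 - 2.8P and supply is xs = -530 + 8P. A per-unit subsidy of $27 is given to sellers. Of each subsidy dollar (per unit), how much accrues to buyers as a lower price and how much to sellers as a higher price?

Pre-subsidy: 506.8 - 2.8P = -530 + 8P gives P* = 96, x* = 238.
With the subsidy, sellers receive Ps = Pb + 27 for each unit, where Pb is the price buyers pay.
Supply in terms of Pb becomes xs = -530 + 8(Pb + 27) = -314 + 8Pb. Setting this equal to demand: 506.8 - 2.8Pb = -314 + 8Pb, so Pb = 76.
Sellers receive Ps = 76 + 27 = 103; x' = 506.8 − 2.8·76 = 294.
Buyers' price falls by P* − Pb = 96 − 76 = 20; sellers' price rises by Ps − P* = 103 − 96 = 7.

Buyers gain $20 per unit; sellers gain $7 per unit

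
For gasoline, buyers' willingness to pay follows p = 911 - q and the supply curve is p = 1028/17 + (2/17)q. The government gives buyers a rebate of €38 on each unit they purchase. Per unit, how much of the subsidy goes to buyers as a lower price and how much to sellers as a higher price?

Pre-subsidy: 911 - q = 1028/17 + (2/17)q gives q* = 761 and p* = 150.
With the rebate, buyers effectively pay pb = ps − 38, where ps is the price sellers receive.
On the curves, pb = 911 - q and ps = 1028/17 + (2/17)q; the wedge ps − pb = 38 gives 1028/17 + (2/17)q − (911 - q) = 38, so q' = 795.
Then pb = 911 − 1·795 = 116 and ps = 1028/17 + (2/17)·795 = 154.
Buyers' price falls by p* − pb = 150 − 116 = 34; sellers' price rises by ps − p* = 154 − 150 = 4.

Buyers gain €34 per unit; sellers gain €4 per unit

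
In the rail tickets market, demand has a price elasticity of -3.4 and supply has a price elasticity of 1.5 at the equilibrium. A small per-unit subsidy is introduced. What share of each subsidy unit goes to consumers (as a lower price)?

For a small subsidy around the equilibrium, the benefit split depends on the relative slopes, which at a point are proportional to the elasticities.
Buyer share = εs/(εs + |εd|) = 1.5/(1.5 + 3.4) = 15/49; seller share = |εd|/(εs + |εd|) = 34/49.

Consumer share = 15/49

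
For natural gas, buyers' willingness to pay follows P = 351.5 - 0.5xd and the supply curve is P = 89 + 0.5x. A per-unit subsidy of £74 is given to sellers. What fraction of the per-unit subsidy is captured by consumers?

Consumer share = 0.5

Pre-subsidy: 351.5 - 0.5x = 89 + 0.5x gives x* = 262.5 and P* = 220.25.
With the subsidy, sellers receive Ps = Pb + 74 for each unit, where Pb is the price buyers pay.
On the curves, Pb = 351.5 - 0.5x and Ps = 89 + 0.5x; the wedge Ps − Pb = 74 gives 89 + 0.5x − (351.5 - 0.5x) = 74, so x' = 336.5.
Then Pb = 351.5 − 0.5·336.5 = 183.25 and Ps = 89 + 0.5·336.5 = 257.25.
Buyers' price falls by P* − Pb = 220.25 − 183.25 = 37; sellers' price rises by Ps − P* = 257.25 − 220.25 = 37.
So consumers capture 37/74 = 0.5 of each unit of subsidy.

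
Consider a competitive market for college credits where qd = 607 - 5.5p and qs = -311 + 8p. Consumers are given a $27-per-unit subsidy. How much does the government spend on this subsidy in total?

Government cost = $8667

Pre-subsidy: 607 - 5.5p = -311 + 8p gives p* = 68, q* = 233.
With the rebate, buyers effectively pay pb = ps − 27, where ps is the price sellers receive.
Demand in terms of ps becomes qd = 607 − 5.5(ps − 27) = 755.5 - 5.5ps. Setting this equal to supply: 755.5 - 5.5ps = -311 + 8ps, so ps = 79.
Buyers pay pb = 79 − 27 = 52; q' = -311 + 8·79 = 321.
Government outlay = subsidy × quantity = 27 × 321 = 8667.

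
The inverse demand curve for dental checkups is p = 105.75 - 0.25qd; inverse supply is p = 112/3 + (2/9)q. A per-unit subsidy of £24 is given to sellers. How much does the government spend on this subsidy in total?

Pre-subsidy: 105.75 - 0.25q = 112/3 + (2/9)q gives q* = 2463/17 and p* = 1182/17.
With the subsidy, sellers receive ps = pb + 24 for each unit, where pb is the price buyers pay.
On the curves, pb = 105.75 - 0.25q and ps = 112/3 + (2/9)q; the wedge ps − pb = 24 gives 112/3 + (2/9)q − (105.75 - 0.25q) = 24, so q' = 3327/17.
Then pb = 105.75 − 0.25·(3327/17) = 966/17 and ps = 112/3 + (2/9)·(3327/17) = 1374/17.
Government outlay = subsidy × quantity = 24 × 3327/17 = 79848/17.

Government cost = 79848/17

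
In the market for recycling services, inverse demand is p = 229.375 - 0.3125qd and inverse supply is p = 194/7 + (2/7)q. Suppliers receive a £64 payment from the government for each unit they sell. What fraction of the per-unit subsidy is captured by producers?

Pre-subsidy: 229.375 - 0.3125q = 194/7 + (2/7)q gives q* = 22586/67 and p* = 8310/67.
With the subsidy, sellers receive ps = pb + 64 for each unit, where pb is the price buyers pay.
On the curves, pb = 229.375 - 0.3125q and ps = 194/7 + (2/7)q; the wedge ps − pb = 64 gives 194/7 + (2/7)q − (229.375 - 0.3125q) = 64, so q' = 29754/67.
Then pb = 229.375 − 0.3125·(29754/67) = 6070/67 and ps = 194/7 + (2/7)·(29754/67) = 10358/67.
Buyers' price falls by p* − pb = 8310/67 − 6070/67 = 2240/67; sellers' price rises by ps − p* = 10358/67 − 8310/67 = 2048/67.
So producers capture (2048/67)/64 = 32/67 of each unit of subsidy.

Producer share = 32/67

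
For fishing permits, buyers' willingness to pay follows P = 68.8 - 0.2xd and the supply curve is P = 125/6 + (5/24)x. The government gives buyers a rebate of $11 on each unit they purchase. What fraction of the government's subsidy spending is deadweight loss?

DWL / government spending = 165/1769

Pre-subsidy: 68.8 - 0.2x = 125/6 + (5/24)x gives x* = 5756/49 and P* = 2220/49.
With the rebate, buyers effectively pay Pb = Ps − 11, where Ps is the price sellers receive.
On the curves, Pb = 68.8 - 0.2x and Ps = 125/6 + (5/24)x; the wedge Ps − Pb = 11 gives 125/6 + (5/24)x − (68.8 - 0.2x) = 11, so x' = 7076/49.
Then Pb = 68.8 − 0.2·(7076/49) = 1956/49 and Ps = 125/6 + (5/24)·(7076/49) = 2495/49.
ΔCS = ½(5756/49 + 7076/49)(2220/49 − 1956/49) = 1693824/2401; ΔPS = ½(5756/49 + 7076/49)(2495/49 − 2220/49) = 1764400/2401.
Government spending = 11 × 7076/49 = 77836/49.
DWL = ½ × 11 × (7076/49 − 5756/49) = 7260/49; fraction = (7260/49) / (77836/49) = 165/1769.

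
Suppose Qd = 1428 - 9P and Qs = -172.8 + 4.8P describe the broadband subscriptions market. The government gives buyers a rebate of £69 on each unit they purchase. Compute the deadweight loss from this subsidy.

Deadweight loss = £7452

Pre-subsidy: 1428 - 9P = -172.8 + 4.8P gives P* = 116, Q* = 384.
With the rebate, buyers effectively pay Pb = Ps − 69, where Ps is the price sellers receive.
Demand in terms of Ps becomes Qd = 1428 − 9(Ps − 69) = 2049 - 9Ps. Setting this equal to supply: 2049 - 9Ps = -172.8 + 4.8Ps, so Ps = 161.
Buyers pay Pb = 161 − 69 = 92; Q' = -172.8 + 4.8·161 = 600.
The subsidy expands output by 600 − 384 = 216 past the efficient level; on those units the gap between marginal cost and willingness to pay runs from 0 up to 69.
DWL = ½ × 69 × 216 = 7452.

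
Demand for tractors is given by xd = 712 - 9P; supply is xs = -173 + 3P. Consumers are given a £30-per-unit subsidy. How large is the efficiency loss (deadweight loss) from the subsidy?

Pre-subsidy: 712 - 9P = -173 + 3P gives P* = 73.75, x* = 48.25.
With the rebate, buyers effectively pay Pb = Ps − 30, where Ps is the price sellers receive.
Demand in terms of Ps becomes xd = 712 − 9(Ps − 30) = 982 - 9Ps. Setting this equal to supply: 982 - 9Ps = -173 + 3Ps, so Ps = 96.25.
Buyers pay Pb = 96.25 − 30 = 66.25; x' = -173 + 3·96.25 = 115.75.
The subsidy expands output by 115.75 − 48.25 = 67.5 past the efficient level; on those units the gap between marginal cost and willingness to pay runs from 0 up to 30.
DWL = ½ × 30 × 67.5 = 1012.5.

Deadweight loss = £1012.5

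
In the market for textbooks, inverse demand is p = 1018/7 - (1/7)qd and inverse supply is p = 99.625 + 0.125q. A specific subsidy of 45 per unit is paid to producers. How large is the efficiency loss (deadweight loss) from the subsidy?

Pre-subsidy: 1018/7 - (1/7)q = 99.625 + 0.125q gives q* = 171 and p* = 121.
With the subsidy, sellers receive ps = pb + 45 for each unit, where pb is the price buyers pay.
On the curves, pb = 1018/7 - (1/7)q and ps = 99.625 + 0.125q; the wedge ps − pb = 45 gives 99.625 + 0.125q − (1018/7 - (1/7)q) = 45, so q' = 339.
Then pb = 1018/7 − (1/7)·339 = 97 and ps = 99.625 + 0.125·339 = 142.
The subsidy expands output by 339 − 171 = 168 past the efficient level; on those units the gap between marginal cost and willingness to pay runs from 0 up to 45.
DWL = ½ × 45 × 168 = 3780.

Deadweight loss = 3780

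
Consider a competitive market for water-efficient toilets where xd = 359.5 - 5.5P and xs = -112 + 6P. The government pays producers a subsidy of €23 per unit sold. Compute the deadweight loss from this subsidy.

Deadweight loss = €759

Pre-subsidy: 359.5 - 5.5P = -112 + 6P gives P* = 41, x* = 134.
With the subsidy, sellers receive Ps = Pb + 23 for each unit, where Pb is the price buyers pay.
Supply in terms of Pb becomes xs = -112 + 6(Pb + 23) = 26 + 6Pb. Setting this equal to demand: 359.5 - 5.5Pb = 26 + 6Pb, so Pb = 29.
Sellers receive Ps = 29 + 23 = 52; x' = 359.5 − 5.5·29 = 200.
The subsidy expands output by 200 − 134 = 66 past the efficient level; on those units the gap between marginal cost and willingness to pay runs from 0 up to 23.
DWL = ½ × 23 × 66 = 759.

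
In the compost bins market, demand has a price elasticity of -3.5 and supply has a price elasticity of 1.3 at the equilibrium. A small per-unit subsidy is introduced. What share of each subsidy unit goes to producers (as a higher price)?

Producer share = 35/48

For a small subsidy around the equilibrium, the benefit split depends on the relative slopes, which at a point are proportional to the elasticities.
Buyer share = εs/(εs + |εd|) = 1.3/(1.3 + 3.5) = 13/48; seller share = |εd|/(εs + |εd|) = 35/48.
So producers capture 35/48 of the subsidy.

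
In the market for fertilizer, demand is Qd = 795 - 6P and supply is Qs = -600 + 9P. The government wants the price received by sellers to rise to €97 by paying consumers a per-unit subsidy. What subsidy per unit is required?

At a seller price of 97, quantity supplied is -600 + 9·97 = 273.
Buyers absorb 273 only when they pay Pb with 795 − 6·Pb = 273, i.e. Pb = 87.
s = Ps − Pb = 97 − 87 = 10.

Required subsidy s = €10 per unit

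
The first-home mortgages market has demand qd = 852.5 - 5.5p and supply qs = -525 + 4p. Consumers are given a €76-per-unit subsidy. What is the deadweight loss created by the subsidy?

Pre-subsidy: 852.5 - 5.5p = -525 + 4p gives p* = 145, q* = 55.
With the rebate, buyers effectively pay pb = ps − 76, where ps is the price sellers receive.
Demand in terms of ps becomes qd = 852.5 − 5.5(ps − 76) = 1270.5 - 5.5ps. Setting this equal to supply: 1270.5 - 5.5ps = -525 + 4ps, so ps = 189.
Buyers pay pb = 189 − 76 = 113; q' = -525 + 4·189 = 231.
The subsidy expands output by 231 − 55 = 176 past the efficient level; on those units the gap between marginal cost and willingness to pay runs from 0 up to 76.
DWL = ½ × 76 × 176 = 6688.

Deadweight loss = €6688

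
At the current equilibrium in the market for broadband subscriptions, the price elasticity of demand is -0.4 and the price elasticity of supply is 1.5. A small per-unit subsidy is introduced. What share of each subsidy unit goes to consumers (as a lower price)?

Consumer share = 15/19

For a small subsidy around the equilibrium, the benefit split depends on the relative slopes, which at a point are proportional to the elasticities.
Buyer share = εs/(εs + |εd|) = 1.5/(1.5 + 0.4) = 15/19; seller share = |εd|/(εs + |εd|) = 4/19.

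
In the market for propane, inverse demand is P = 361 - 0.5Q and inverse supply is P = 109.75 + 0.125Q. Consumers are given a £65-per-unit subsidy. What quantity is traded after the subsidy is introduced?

Q' = 506

Pre-subsidy: 361 - 0.5Q = 109.75 + 0.125Q gives Q* = 402 and P* = 160.
With the rebate, buyers effectively pay Pb = Ps − 65, where Ps is the price sellers receive.
On the curves, Pb = 361 - 0.5Q and Ps = 109.75 + 0.125Q; the wedge Ps − Pb = 65 gives 109.75 + 0.125Q − (361 - 0.5Q) = 65, so Q' = 506.
Then Pb = 361 − 0.5·506 = 108 and Ps = 109.75 + 0.125·506 = 173.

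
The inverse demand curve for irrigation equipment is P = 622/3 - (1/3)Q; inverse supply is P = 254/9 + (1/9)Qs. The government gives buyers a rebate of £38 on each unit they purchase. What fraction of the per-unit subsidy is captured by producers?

Producer share = 0.25

Pre-subsidy: 622/3 - (1/3)Q = 254/9 + (1/9)Q gives Q* = 403 and P* = 73.
With the rebate, buyers effectively pay Pb = Ps − 38, where Ps is the price sellers receive.
On the curves, Pb = 622/3 - (1/3)Q and Ps = 254/9 + (1/9)Q; the wedge Ps − Pb = 38 gives 254/9 + (1/9)Q − (622/3 - (1/3)Q) = 38, so Q' = 488.5.
Then Pb = 622/3 − (1/3)·488.5 = 44.5 and Ps = 254/9 + (1/9)·488.5 = 82.5.
Buyers' price falls by P* − Pb = 73 − 44.5 = 28.5; sellers' price rises by Ps − P* = 82.5 − 73 = 9.5.
So producers capture 9.5/38 = 0.25 of each unit of subsidy.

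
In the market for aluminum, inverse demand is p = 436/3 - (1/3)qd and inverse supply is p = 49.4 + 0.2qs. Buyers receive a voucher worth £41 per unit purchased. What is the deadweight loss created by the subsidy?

Deadweight loss = £1575.9375

Pre-subsidy: 436/3 - (1/3)q = 49.4 + 0.2q gives q* = 179.875 and p* = 85.375.
With the rebate, buyers effectively pay pb = ps − 41, where ps is the price sellers receive.
On the curves, pb = 436/3 - (1/3)q and ps = 49.4 + 0.2q; the wedge ps − pb = 41 gives 49.4 + 0.2q − (436/3 - (1/3)q) = 41, so q' = 256.75.
Then pb = 436/3 − (1/3)·256.75 = 59.75 and ps = 49.4 + 0.2·256.75 = 100.75.
The subsidy expands output by 256.75 − 179.875 = 76.875 past the efficient level; on those units the gap between marginal cost and willingness to pay runs from 0 up to 41.
DWL = ½ × 41 × 76.875 = 1575.9375.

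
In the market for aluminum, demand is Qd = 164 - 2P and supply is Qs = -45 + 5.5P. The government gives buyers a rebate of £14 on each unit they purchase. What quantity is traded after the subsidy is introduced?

Pre-subsidy: 164 - 2P = -45 + 5.5P gives P* = 418/15, Q* = 1624/15.
With the rebate, buyers effectively pay Pb = Ps − 14, where Ps is the price sellers receive.
Demand in terms of Ps becomes Qd = 164 − 2(Ps − 14) = 192 - 2Ps. Setting this equal to supply: 192 - 2Ps = -45 + 5.5Ps, so Ps = 31.6.
Buyers pay Pb = 31.6 − 14 = 17.6; Q' = -45 + 5.5·31.6 = 128.8.

Q' = 128.8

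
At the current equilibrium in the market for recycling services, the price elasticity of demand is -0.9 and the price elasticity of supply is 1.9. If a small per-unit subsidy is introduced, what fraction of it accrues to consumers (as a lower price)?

Consumer share = 19/28

For a small subsidy around the equilibrium, the benefit split depends on the relative slopes, which at a point are proportional to the elasticities.
Buyer share = εs/(εs + |εd|) = 1.9/(1.9 + 0.9) = 19/28; seller share = |εd|/(εs + |εd|) = 9/28.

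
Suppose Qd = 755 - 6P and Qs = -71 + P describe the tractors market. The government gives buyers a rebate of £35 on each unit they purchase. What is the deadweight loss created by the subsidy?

Deadweight loss = £525

Pre-subsidy: 755 - 6P = -71 + P gives P* = 118, Q* = 47.
With the rebate, buyers effectively pay Pb = Ps − 35, where Ps is the price sellers receive.
Demand in terms of Ps becomes Qd = 755 − 6(Ps − 35) = 965 - 6Ps. Setting this equal to supply: 965 - 6Ps = -71 + Ps, so Ps = 148.
Buyers pay Pb = 148 − 35 = 113; Q' = -71 + 1·148 = 77.
The subsidy expands output by 77 − 47 = 30 past the efficient level; on those units the gap between marginal cost and willingness to pay runs from 0 up to 35.
DWL = ½ × 35 × 30 = 525.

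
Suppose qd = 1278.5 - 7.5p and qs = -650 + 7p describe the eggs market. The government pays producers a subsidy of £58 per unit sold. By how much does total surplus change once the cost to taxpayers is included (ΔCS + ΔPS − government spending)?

Net change in total surplus = -£6090

Pre-subsidy: 1278.5 - 7.5p = -650 + 7p gives p* = 133, q* = 281.
With the subsidy, sellers receive ps = pb + 58 for each unit, where pb is the price buyers pay.
Supply in terms of pb becomes qs = -650 + 7(pb + 58) = -244 + 7pb. Setting this equal to demand: 1278.5 - 7.5pb = -244 + 7pb, so pb = 105.
Sellers receive ps = 105 + 58 = 163; q' = 1278.5 − 7.5·105 = 491.
ΔCS = ½(281 + 491)(133 − 105) = 10808; ΔPS = ½(281 + 491)(163 − 133) = 11580.
Government spending = 58 × 491 = 28478.
Net change = 10808 + 11580 − 28478 = -6090. The loss equals the DWL triangle ½·58·210.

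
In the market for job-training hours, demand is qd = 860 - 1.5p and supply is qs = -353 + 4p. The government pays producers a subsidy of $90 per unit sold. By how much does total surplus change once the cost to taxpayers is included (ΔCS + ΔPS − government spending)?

Pre-subsidy: 860 - 1.5p = -353 + 4p gives p* = 2426/11, q* = 5821/11.
With the subsidy, sellers receive ps = pb + 90 for each unit, where pb is the price buyers pay.
Supply in terms of pb becomes qs = -353 + 4(pb + 90) = 7 + 4pb. Setting this equal to demand: 860 - 1.5pb = 7 + 4pb, so pb = 1706/11.
Sellers receive ps = 1706/11 + 90 = 2696/11; q' = 860 − 1.5·(1706/11) = 6901/11.
ΔCS = ½(5821/11 + 6901/11)(2426/11 − 1706/11) = 4579920/121; ΔPS = ½(5821/11 + 6901/11)(2696/11 − 2426/11) = 1717470/121.
Government spending = 90 × 6901/11 = 621090/11.
Net change = 4579920/121 + 1717470/121 − 621090/11 = -48600/11. The loss equals the DWL triangle ½·90·1080/11.

Net change in total surplus = -48600/11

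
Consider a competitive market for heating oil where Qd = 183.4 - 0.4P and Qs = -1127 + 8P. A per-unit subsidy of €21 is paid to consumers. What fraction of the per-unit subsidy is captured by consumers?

Pre-subsidy: 183.4 - 0.4P = -1127 + 8P gives P* = 156, Q* = 121.
With the rebate, buyers effectively pay Pb = Ps − 21, where Ps is the price sellers receive.
Demand in terms of Ps becomes Qd = 183.4 − 0.4(Ps − 21) = 191.8 - 0.4Ps. Setting this equal to supply: 191.8 - 0.4Ps = -1127 + 8Ps, so Ps = 157.
Buyers pay Pb = 157 − 21 = 136; Q' = -1127 + 8·157 = 129.
Buyers' price falls by P* − Pb = 156 − 136 = 20; sellers' price rises by Ps − P* = 157 − 156 = 1.
So consumers capture 20/21 = 20/21 of each unit of subsidy.

Consumer share = 20/21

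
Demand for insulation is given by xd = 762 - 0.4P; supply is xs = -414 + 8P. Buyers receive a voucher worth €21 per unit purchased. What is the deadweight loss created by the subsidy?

Deadweight loss = €84

Pre-subsidy: 762 - 0.4P = -414 + 8P gives P* = 140, x* = 706.
With the rebate, buyers effectively pay Pb = Ps − 21, where Ps is the price sellers receive.
Demand in terms of Ps becomes xd = 762 − 0.4(Ps − 21) = 770.4 - 0.4Ps. Setting this equal to supply: 770.4 - 0.4Ps = -414 + 8Ps, so Ps = 141.
Buyers pay Pb = 141 − 21 = 120; x' = -414 + 8·141 = 714.
The subsidy expands output by 714 − 706 = 8 past the efficient level; on those units the gap between marginal cost and willingness to pay runs from 0 up to 21.
DWL = ½ × 21 × 8 = 84.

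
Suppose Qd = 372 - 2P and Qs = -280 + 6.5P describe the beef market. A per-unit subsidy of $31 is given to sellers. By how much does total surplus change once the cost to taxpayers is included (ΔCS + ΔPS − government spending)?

Pre-subsidy: 372 - 2P = -280 + 6.5P gives P* = 1304/17, Q* = 3716/17.
With the subsidy, sellers receive Ps = Pb + 31 for each unit, where Pb is the price buyers pay.
Supply in terms of Pb becomes Qs = -280 + 6.5(Pb + 31) = -78.5 + 6.5Pb. Setting this equal to demand: 372 - 2Pb = -78.5 + 6.5Pb, so Pb = 53.
Sellers receive Ps = 53 + 31 = 84; Q' = 372 − 2·53 = 266.
ΔCS = ½(3716/17 + 266)(1304/17 − 53) = 1659957/289; ΔPS = ½(3716/17 + 266)(84 − 1304/17) = 510756/289.
Government spending = 31 × 266 = 8246.
Net change = 1659957/289 + 510756/289 − 8246 = -12493/17. The loss equals the DWL triangle ½·31·806/17.

Net change in total surplus = -12493/17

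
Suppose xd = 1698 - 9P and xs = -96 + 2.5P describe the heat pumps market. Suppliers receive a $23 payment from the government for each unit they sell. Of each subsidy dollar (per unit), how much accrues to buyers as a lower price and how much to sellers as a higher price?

Buyers gain $5 per unit; sellers gain $18 per unit

Pre-subsidy: 1698 - 9P = -96 + 2.5P gives P* = 156, x* = 294.
With the subsidy, sellers receive Ps = Pb + 23 for each unit, where Pb is the price buyers pay.
Supply in terms of Pb becomes xs = -96 + 2.5(Pb + 23) = -38.5 + 2.5Pb. Setting this equal to demand: 1698 - 9Pb = -38.5 + 2.5Pb, so Pb = 151.
Sellers receive Ps = 151 + 23 = 174; x' = 1698 − 9·151 = 339.
Buyers' price falls by P* − Pb = 156 − 151 = 5; sellers' price rises by Ps − P* = 174 − 156 = 18.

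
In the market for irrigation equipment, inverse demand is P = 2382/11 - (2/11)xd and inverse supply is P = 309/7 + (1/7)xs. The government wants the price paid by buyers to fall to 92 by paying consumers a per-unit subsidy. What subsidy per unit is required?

At a buyer price of 92, quantity demanded is 1191 − 5.5·92 = 685.
Sellers supply 685 only when they receive Ps = 309/7 + (1/7)·685 = 142.
s = Ps − Pb = 142 − 92 = 50.

Required subsidy s = 50 per unit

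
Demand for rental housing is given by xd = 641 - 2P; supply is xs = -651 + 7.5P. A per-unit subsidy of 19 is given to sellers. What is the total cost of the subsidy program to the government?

Pre-subsidy: 641 - 2P = -651 + 7.5P gives P* = 136, x* = 369.
With the subsidy, sellers receive Ps = Pb + 19 for each unit, where Pb is the price buyers pay.
Supply in terms of Pb becomes xs = -651 + 7.5(Pb + 19) = -508.5 + 7.5Pb. Setting this equal to demand: 641 - 2Pb = -508.5 + 7.5Pb, so Pb = 121.
Sellers receive Ps = 121 + 19 = 140; x' = 641 − 2·121 = 399.
Government outlay = subsidy × quantity = 19 × 399 = 7581.

Government cost = 7581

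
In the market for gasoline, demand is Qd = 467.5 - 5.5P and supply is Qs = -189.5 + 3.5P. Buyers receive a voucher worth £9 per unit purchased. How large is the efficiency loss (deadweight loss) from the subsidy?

Deadweight loss = £86.625

Pre-subsidy: 467.5 - 5.5P = -189.5 + 3.5P gives P* = 73, Q* = 66.
With the rebate, buyers effectively pay Pb = Ps − 9, where Ps is the price sellers receive.
Demand in terms of Ps becomes Qd = 467.5 − 5.5(Ps − 9) = 517 - 5.5Ps. Setting this equal to supply: 517 - 5.5Ps = -189.5 + 3.5Ps, so Ps = 78.5.
Buyers pay Pb = 78.5 − 9 = 69.5; Q' = -189.5 + 3.5·78.5 = 85.25.
The subsidy expands output by 85.25 − 66 = 19.25 past the efficient level; on those units the gap between marginal cost and willingness to pay runs from 0 up to 9.
DWL = ½ × 9 × 19.25 = 86.625.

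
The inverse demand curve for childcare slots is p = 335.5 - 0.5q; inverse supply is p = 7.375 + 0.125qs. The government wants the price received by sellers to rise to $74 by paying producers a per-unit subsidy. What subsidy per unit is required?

Required subsidy s = $5 per unit

At a seller price of 74, quantity supplied is -59 + 8·74 = 533.
Buyers absorb 533 only when they pay pb = 335.5 − 0.5·533 = 69.
s = ps − pb = 74 − 69 = 5.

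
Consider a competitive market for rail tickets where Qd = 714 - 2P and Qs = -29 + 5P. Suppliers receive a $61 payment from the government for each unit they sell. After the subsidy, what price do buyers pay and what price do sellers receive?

Buyers pay 438/7; sellers receive 865/7

Pre-subsidy: 714 - 2P = -29 + 5P gives P* = 743/7, Q* = 3512/7.
With the subsidy, sellers receive Ps = Pb + 61 for each unit, where Pb is the price buyers pay.
Supply in terms of Pb becomes Qs = -29 + 5(Pb + 61) = 276 + 5Pb. Setting this equal to demand: 714 - 2Pb = 276 + 5Pb, so Pb = 438/7.
Sellers receive Ps = 438/7 + 61 = 865/7; Q' = 714 − 2·(438/7) = 4122/7.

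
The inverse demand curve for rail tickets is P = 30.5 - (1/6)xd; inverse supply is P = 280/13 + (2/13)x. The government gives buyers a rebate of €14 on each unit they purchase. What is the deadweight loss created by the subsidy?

Deadweight loss = €305.76

Pre-subsidy: 30.5 - (1/6)x = 280/13 + (2/13)x gives x* = 27.96 and P* = 25.84.
With the rebate, buyers effectively pay Pb = Ps − 14, where Ps is the price sellers receive.
On the curves, Pb = 30.5 - (1/6)x and Ps = 280/13 + (2/13)x; the wedge Ps − Pb = 14 gives 280/13 + (2/13)x − (30.5 - (1/6)x) = 14, so x' = 71.64.
Then Pb = 30.5 − (1/6)·71.64 = 18.56 and Ps = 280/13 + (2/13)·71.64 = 32.56.
The subsidy expands output by 71.64 − 27.96 = 43.68 past the efficient level; on those units the gap between marginal cost and willingness to pay runs from 0 up to 14.
DWL = ½ × 14 × 43.68 = 305.76.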